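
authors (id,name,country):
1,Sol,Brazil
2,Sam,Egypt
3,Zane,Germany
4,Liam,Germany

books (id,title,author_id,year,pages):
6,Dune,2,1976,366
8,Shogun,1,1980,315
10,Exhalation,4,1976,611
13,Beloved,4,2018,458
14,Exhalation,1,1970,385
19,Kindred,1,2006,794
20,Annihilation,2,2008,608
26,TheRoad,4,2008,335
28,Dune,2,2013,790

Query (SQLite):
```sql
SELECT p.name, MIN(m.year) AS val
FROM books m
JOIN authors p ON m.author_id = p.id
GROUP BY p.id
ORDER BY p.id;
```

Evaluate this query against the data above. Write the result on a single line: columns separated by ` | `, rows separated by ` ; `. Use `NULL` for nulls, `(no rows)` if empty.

Sol | 1970 ; Sam | 1976 ; Liam | 1976

Join each books row to its authors via author_id.
Group joined rows by authors.id; compute MIN(m.year) per group.
  1: ids {8, 14, 19} → MIN(m.year)=1970
  2: ids {6, 20, 28} → MIN(m.year)=1976
  4: ids {10, 13, 26} → MIN(m.year)=1976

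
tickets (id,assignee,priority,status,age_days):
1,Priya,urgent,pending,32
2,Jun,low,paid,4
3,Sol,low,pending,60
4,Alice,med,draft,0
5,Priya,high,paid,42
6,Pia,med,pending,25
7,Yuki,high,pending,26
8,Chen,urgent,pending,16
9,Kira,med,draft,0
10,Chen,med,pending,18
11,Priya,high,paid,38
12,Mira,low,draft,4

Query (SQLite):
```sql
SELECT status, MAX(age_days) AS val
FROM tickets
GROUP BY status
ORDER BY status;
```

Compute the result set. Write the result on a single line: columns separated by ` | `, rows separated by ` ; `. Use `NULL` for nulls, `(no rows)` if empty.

Partition tickets by status; compute MAX(age_days) within each group.
  draft: ids {4, 9, 12} → MAX(age_days)=4
  paid: ids {2, 5, 11} → MAX(age_days)=42
  pending: ids {1, 3, 6, 7, 8, 10} → MAX(age_days)=60

draft | 4 ; paid | 42 ; pending | 60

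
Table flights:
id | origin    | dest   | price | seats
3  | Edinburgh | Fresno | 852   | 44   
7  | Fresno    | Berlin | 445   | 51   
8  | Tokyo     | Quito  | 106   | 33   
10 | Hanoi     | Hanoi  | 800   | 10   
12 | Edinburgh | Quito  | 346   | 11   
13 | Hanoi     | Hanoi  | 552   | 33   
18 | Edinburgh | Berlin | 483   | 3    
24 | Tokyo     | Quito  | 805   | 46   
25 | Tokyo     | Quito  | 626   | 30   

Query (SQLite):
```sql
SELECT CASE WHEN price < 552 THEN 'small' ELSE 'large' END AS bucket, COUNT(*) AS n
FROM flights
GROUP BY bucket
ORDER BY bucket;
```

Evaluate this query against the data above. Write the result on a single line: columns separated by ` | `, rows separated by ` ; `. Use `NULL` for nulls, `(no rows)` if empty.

large | 5 ; small | 4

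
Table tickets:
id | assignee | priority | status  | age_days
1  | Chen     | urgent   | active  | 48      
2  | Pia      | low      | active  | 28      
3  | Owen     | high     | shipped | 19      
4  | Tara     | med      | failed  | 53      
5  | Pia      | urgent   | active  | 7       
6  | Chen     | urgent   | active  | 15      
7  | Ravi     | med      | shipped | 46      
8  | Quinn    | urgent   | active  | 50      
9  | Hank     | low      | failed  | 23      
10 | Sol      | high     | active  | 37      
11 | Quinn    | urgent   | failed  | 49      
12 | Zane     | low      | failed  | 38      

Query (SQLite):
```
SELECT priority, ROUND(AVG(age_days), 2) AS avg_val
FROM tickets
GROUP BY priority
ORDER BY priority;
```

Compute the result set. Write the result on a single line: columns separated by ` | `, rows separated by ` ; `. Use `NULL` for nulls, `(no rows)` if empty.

Partition tickets by priority; compute ROUND(AVG(age_days), 2) within each group.
  high: ids {3, 10} → ROUND(AVG(age_days), 2)=28
  low: ids {2, 9, 12} → ROUND(AVG(age_days), 2)=29.67
  med: ids {4, 7} → ROUND(AVG(age_days), 2)=49.5
  urgent: ids {1, 5, 6, 8, 11} → ROUND(AVG(age_days), 2)=33.8

high | 28 ; low | 29.67 ; med | 49.5 ; urgent | 33.8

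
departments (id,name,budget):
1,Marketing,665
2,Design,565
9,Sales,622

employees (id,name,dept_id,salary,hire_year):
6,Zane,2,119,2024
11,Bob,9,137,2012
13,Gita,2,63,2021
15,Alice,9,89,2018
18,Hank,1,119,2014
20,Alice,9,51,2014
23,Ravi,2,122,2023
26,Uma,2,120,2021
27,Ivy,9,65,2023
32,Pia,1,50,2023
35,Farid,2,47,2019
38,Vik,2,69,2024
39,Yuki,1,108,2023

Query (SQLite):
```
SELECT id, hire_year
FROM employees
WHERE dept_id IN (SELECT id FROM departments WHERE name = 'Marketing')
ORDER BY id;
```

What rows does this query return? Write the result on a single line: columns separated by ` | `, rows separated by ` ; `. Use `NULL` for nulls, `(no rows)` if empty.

Inner query: departments.id where name = 'Marketing'.
Outer: keep employees rows whose dept_id is in that set.
Inner query → {1}

18 | 2014 ; 32 | 2023 ; 39 | 2023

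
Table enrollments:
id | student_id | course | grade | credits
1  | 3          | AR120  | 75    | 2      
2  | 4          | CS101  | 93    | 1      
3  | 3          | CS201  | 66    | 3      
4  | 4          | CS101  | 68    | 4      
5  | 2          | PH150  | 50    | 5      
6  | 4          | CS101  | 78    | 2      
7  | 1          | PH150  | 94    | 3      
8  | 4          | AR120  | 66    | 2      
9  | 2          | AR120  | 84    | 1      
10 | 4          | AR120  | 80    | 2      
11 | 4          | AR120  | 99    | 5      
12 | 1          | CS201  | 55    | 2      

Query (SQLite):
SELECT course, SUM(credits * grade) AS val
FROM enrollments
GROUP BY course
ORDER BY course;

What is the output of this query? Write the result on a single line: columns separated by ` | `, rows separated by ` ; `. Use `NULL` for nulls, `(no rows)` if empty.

For each row compute credits * grade.
Group by course; take SUM of the expression per group.
  AR120: ids {1, 8, 9, 10, 11} → SUM(credits * grade)=1021
  CS101: ids {2, 4, 6} → SUM(credits * grade)=521
  CS201: ids {3, 12} → SUM(credits * grade)=308
  PH150: ids {5, 7} → SUM(credits * grade)=532

AR120 | 1021 ; CS101 | 521 ; CS201 | 308 ; PH150 | 532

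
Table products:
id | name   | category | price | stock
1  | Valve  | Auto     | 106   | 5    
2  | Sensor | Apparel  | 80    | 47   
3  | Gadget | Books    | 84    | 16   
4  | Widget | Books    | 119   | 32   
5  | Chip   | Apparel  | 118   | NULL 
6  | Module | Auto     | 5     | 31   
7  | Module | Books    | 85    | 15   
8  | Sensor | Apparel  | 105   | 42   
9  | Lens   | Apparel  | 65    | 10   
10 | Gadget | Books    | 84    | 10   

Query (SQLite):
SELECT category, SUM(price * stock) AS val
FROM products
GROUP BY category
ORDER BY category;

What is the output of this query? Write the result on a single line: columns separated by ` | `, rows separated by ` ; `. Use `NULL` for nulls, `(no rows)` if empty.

Apparel | 8820 ; Auto | 685 ; Books | 7267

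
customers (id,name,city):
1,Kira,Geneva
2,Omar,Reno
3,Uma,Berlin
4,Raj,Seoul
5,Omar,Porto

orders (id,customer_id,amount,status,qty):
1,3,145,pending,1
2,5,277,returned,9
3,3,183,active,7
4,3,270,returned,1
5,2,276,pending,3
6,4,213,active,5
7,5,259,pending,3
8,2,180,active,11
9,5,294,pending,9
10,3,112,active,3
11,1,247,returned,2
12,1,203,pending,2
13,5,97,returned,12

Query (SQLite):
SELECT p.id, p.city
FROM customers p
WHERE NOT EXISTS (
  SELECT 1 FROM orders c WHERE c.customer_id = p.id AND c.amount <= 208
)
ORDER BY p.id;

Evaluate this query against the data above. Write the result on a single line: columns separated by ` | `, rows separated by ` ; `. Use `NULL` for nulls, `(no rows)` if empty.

4 | Seoul

For each customers row, check whether any orders with matching customer_id has amount <= 208.
Keep rows where that is false.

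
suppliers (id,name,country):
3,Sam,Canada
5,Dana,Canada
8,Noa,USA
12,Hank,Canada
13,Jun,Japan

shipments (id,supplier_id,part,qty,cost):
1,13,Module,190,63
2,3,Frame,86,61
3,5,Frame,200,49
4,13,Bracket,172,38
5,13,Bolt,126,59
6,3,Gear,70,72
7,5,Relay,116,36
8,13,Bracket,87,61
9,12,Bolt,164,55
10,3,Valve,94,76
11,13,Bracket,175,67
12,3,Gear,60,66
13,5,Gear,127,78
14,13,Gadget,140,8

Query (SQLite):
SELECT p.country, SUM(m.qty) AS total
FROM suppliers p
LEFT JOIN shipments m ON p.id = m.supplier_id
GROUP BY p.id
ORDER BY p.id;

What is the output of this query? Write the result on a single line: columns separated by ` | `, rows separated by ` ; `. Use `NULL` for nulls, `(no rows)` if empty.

LEFT JOIN keeps every suppliers row; unmatched ones get NULL for shipments columns.
Group by suppliers.id and compute SUM(m.qty). SUM over an all-NULL group is NULL.
  3: ids {2, 6, 10, 12} → SUM(m.qty)=310
  5: ids {3, 7, 13} → SUM(m.qty)=443
  8: ids {—} → SUM(m.qty)=NULL
  12: ids {9} → SUM(m.qty)=164
  13: ids {1, 4, 5, 8, 11, 14} → SUM(m.qty)=890

Canada | 310 ; Canada | 443 ; USA | NULL ; Canada | 164 ; Japan | 890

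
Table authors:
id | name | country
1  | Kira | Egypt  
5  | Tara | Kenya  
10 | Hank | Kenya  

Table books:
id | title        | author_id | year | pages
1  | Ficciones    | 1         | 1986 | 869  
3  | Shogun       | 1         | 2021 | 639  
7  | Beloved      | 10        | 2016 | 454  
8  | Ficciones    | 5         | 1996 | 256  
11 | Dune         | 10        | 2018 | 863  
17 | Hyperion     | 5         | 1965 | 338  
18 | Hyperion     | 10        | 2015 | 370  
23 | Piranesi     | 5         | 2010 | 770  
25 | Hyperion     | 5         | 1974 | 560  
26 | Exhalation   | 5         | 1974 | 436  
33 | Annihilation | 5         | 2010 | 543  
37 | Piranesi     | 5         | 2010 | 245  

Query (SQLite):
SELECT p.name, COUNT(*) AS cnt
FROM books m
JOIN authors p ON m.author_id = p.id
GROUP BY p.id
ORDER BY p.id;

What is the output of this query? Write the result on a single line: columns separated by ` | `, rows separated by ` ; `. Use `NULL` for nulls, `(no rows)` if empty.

Join each books row to its authors via author_id.
Group joined rows by authors.id; compute COUNT(*) per group.
  1: ids {1, 3} → COUNT(*)=2
  5: ids {8, 17, 23, 25, 26, 33, 37} → COUNT(*)=7
  10: ids {7, 11, 18} → COUNT(*)=3

Kira | 2 ; Tara | 7 ; Hank | 3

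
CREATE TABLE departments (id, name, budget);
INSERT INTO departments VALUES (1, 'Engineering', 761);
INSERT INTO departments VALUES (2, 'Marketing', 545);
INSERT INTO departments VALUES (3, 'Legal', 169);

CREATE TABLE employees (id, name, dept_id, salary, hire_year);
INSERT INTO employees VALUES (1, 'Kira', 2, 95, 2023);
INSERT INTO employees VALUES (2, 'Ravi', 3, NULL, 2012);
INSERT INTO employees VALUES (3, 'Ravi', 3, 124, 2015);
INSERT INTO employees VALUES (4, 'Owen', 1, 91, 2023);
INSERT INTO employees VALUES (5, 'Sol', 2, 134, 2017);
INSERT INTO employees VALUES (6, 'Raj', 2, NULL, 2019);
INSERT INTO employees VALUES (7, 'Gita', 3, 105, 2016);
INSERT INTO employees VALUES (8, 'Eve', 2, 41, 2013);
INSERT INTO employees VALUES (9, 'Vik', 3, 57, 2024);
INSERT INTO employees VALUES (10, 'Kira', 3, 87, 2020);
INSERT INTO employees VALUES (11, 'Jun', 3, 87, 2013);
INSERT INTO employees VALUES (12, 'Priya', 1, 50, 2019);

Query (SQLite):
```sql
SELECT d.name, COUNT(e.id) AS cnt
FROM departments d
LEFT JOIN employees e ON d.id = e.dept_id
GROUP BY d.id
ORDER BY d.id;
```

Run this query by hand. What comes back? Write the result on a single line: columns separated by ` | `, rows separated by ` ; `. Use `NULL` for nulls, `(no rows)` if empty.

LEFT JOIN keeps every departments row; unmatched ones get NULL for employees columns.
Group by departments.id and compute COUNT(e.id). COUNT(col) of an all-NULL group is 0.
  1: ids {4, 12} → COUNT(e.id)=2
  2: ids {1, 5, 6, 8} → COUNT(e.id)=4
  3: ids {2, 3, 7, 9, 10, 11} → COUNT(e.id)=6

Engineering | 2 ; Marketing | 4 ; Legal | 6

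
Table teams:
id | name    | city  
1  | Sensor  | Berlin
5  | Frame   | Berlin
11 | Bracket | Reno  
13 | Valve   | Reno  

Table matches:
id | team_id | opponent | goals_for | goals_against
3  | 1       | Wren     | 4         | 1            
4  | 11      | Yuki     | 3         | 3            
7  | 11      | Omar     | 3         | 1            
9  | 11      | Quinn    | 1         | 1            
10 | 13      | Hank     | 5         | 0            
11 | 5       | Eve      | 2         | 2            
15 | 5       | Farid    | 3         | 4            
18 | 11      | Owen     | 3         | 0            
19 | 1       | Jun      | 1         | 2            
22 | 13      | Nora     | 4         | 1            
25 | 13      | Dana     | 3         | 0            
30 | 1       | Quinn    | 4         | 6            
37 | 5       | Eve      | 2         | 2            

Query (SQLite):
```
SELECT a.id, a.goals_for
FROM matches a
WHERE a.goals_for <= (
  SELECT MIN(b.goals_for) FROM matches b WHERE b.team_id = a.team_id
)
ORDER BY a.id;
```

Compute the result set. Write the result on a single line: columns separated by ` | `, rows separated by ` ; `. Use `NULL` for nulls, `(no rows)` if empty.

9 | 1 ; 11 | 2 ; 19 | 1 ; 25 | 3 ; 37 | 2

For each matches row a, compute MIN(goals_for) over rows sharing a.team_id.
Keep row a if a.goals_for <= that per-group MIN.
  team_id=1: MIN(goals_for) = 1
  team_id=5: MIN(goals_for) = 2
  team_id=11: MIN(goals_for) = 1
  team_id=13: MIN(goals_for) = 3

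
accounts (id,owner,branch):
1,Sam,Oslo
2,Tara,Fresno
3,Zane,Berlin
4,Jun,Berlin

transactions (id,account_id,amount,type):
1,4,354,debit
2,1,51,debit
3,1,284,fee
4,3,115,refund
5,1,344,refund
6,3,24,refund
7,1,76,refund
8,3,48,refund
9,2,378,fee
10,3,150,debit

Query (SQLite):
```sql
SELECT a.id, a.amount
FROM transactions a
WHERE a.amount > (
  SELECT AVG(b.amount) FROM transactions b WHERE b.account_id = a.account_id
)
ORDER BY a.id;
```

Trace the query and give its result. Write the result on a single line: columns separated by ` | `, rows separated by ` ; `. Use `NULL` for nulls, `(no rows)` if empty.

3 | 284 ; 4 | 115 ; 5 | 344 ; 10 | 150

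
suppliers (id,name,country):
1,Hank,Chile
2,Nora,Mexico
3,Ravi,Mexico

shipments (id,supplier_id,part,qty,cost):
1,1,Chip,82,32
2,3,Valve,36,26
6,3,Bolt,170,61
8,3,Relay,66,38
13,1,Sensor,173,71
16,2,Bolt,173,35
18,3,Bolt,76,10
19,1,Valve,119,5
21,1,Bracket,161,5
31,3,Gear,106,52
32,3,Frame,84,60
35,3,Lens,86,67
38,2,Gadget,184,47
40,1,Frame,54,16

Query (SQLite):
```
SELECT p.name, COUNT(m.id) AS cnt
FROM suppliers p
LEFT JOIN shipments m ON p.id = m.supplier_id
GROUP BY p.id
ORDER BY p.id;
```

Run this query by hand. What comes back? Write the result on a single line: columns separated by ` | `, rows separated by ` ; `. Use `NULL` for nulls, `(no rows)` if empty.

Hank | 5 ; Nora | 2 ; Ravi | 7

LEFT JOIN keeps every suppliers row; unmatched ones get NULL for shipments columns.
Group by suppliers.id and compute COUNT(m.id). COUNT(col) of an all-NULL group is 0.
  1: ids {1, 13, 19, 21, 40} → COUNT(m.id)=5
  2: ids {16, 38} → COUNT(m.id)=2
  3: ids {2, 6, 8, 18, 31, 32, 35} → COUNT(m.id)=7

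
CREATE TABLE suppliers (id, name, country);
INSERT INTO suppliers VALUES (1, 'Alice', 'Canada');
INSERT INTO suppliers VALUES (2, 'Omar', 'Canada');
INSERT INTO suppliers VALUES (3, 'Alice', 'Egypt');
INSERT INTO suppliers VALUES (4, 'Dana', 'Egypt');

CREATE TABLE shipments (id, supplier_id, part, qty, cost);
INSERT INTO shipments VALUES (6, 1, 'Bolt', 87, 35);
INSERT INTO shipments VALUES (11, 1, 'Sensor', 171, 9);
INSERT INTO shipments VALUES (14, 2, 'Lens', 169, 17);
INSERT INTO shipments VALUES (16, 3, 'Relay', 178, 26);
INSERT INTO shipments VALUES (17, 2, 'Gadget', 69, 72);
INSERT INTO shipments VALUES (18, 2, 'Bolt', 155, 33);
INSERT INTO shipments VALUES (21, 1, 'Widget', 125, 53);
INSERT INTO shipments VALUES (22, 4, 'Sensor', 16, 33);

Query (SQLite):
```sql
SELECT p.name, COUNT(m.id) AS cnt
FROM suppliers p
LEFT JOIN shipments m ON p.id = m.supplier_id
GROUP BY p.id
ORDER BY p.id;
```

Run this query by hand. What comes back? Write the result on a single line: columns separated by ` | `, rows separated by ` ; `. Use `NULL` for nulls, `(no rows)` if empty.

Alice | 3 ; Omar | 3 ; Alice | 1 ; Dana | 1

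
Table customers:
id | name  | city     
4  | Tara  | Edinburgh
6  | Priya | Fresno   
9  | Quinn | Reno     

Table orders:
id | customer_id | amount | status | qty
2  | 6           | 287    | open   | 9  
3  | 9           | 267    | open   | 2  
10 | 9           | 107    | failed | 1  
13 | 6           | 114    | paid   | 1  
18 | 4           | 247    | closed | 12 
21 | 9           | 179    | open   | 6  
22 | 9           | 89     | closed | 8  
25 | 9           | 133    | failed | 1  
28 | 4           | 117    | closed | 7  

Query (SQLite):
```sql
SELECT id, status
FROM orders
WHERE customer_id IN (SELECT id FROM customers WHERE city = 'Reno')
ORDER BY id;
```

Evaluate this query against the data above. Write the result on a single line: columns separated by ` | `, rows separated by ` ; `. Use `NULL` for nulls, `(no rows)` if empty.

3 | open ; 10 | failed ; 21 | open ; 22 | closed ; 25 | failed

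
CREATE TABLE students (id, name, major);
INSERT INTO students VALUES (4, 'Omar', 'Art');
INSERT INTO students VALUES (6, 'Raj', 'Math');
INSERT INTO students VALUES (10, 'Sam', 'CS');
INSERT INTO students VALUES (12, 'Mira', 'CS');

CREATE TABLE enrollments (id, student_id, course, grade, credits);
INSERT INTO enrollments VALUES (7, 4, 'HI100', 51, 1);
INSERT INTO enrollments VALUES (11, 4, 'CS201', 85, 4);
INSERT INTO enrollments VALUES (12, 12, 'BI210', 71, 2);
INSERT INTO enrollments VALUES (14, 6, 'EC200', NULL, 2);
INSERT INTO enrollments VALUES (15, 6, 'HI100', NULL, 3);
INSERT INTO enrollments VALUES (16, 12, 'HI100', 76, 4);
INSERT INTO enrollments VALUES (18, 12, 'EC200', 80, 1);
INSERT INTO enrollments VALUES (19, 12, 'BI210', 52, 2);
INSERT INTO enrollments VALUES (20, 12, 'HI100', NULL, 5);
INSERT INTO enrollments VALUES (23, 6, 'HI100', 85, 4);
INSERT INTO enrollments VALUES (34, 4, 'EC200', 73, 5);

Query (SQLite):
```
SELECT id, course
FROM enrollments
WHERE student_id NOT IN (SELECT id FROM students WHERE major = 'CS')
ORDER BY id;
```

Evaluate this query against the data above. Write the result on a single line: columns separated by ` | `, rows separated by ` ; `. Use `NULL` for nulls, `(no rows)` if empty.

Inner query: students.id where major = 'CS'.
Outer: keep enrollments rows whose student_id is not in that set.
Inner query → {10, 12}

7 | HI100 ; 11 | CS201 ; 14 | EC200 ; 15 | HI100 ; 23 | HI100 ; 34 | EC200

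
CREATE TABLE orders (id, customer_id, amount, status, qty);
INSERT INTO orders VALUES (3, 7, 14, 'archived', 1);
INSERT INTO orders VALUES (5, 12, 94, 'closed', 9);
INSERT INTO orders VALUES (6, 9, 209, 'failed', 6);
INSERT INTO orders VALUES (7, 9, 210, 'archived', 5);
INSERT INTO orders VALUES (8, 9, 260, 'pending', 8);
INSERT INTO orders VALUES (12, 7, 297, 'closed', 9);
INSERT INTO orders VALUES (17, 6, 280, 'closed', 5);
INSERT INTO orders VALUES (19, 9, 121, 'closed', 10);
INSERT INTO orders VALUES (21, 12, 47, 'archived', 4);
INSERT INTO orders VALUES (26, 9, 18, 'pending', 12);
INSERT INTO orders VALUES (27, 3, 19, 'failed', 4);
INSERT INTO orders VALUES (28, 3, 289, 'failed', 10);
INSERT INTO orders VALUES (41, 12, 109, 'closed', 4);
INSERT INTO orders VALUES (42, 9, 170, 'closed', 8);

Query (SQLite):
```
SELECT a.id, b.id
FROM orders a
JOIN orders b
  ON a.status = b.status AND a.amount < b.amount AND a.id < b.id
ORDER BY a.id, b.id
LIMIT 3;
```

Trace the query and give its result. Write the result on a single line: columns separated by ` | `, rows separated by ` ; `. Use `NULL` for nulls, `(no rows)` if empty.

3 | 7 ; 3 | 21 ; 5 | 12

Pairs (a,b) with same status, a.amount < b.amount, a.id < b.id.
status groups: archived:{3,7,21} closed:{5,12,17,19,41,42} failed:{6,27,28} pending:{8,26}
Ordered by (a.id, b.id); first 3.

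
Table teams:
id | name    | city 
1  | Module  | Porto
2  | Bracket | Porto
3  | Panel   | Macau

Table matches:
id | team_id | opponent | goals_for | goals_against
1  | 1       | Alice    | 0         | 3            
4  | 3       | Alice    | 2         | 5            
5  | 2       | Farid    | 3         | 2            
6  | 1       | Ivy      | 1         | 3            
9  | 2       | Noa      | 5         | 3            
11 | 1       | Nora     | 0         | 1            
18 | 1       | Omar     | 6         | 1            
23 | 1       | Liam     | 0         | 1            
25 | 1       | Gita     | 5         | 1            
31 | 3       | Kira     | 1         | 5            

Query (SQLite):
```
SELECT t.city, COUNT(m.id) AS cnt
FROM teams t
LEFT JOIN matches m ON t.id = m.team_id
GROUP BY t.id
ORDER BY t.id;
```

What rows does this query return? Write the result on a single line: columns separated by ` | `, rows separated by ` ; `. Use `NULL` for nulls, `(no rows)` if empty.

LEFT JOIN keeps every teams row; unmatched ones get NULL for matches columns.
Group by teams.id and compute COUNT(m.id). COUNT(col) of an all-NULL group is 0.
  1: ids {1, 6, 11, 18, 23, 25} → COUNT(m.id)=6
  2: ids {5, 9} → COUNT(m.id)=2
  3: ids {4, 31} → COUNT(m.id)=2

Porto | 6 ; Porto | 2 ; Macau | 2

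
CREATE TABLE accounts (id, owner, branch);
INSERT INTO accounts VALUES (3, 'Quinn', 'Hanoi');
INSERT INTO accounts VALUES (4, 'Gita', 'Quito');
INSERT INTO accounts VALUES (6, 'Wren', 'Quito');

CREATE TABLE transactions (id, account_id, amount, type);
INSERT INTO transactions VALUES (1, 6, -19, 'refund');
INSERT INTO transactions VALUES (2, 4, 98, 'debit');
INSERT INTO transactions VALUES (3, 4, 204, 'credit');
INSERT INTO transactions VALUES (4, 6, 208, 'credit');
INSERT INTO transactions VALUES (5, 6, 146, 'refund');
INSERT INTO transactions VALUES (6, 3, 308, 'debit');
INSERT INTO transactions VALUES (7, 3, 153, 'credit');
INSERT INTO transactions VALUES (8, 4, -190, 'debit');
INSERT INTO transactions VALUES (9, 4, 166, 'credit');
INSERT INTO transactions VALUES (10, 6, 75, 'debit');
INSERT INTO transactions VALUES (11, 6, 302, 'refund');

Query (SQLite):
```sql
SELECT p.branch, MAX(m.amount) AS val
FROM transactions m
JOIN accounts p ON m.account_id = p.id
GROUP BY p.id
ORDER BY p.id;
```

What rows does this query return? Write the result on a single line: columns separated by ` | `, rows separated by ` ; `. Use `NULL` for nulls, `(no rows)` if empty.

Join each transactions row to its accounts via account_id.
Group joined rows by accounts.id; compute MAX(m.amount) per group.
  3: ids {6, 7} → MAX(m.amount)=308
  4: ids {2, 3, 8, 9} → MAX(m.amount)=204
  6: ids {1, 4, 5, 10, 11} → MAX(m.amount)=302

Hanoi | 308 ; Quito | 204 ; Quito | 302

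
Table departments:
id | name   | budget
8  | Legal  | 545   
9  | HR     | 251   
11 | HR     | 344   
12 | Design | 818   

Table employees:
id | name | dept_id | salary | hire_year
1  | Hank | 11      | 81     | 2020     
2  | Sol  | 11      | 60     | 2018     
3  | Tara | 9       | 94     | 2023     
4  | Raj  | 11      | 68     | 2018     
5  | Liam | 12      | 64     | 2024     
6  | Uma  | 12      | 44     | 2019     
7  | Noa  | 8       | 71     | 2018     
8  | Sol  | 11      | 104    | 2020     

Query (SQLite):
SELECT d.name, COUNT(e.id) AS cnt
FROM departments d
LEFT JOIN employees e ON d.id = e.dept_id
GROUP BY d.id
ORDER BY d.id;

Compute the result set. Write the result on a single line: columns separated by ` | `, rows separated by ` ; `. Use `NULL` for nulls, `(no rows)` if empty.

LEFT JOIN keeps every departments row; unmatched ones get NULL for employees columns.
Group by departments.id and compute COUNT(e.id). COUNT(col) of an all-NULL group is 0.
  8: ids {7} → COUNT(e.id)=1
  9: ids {3} → COUNT(e.id)=1
  11: ids {1, 2, 4, 8} → COUNT(e.id)=4
  12: ids {5, 6} → COUNT(e.id)=2

Legal | 1 ; HR | 1 ; HR | 4 ; Design | 2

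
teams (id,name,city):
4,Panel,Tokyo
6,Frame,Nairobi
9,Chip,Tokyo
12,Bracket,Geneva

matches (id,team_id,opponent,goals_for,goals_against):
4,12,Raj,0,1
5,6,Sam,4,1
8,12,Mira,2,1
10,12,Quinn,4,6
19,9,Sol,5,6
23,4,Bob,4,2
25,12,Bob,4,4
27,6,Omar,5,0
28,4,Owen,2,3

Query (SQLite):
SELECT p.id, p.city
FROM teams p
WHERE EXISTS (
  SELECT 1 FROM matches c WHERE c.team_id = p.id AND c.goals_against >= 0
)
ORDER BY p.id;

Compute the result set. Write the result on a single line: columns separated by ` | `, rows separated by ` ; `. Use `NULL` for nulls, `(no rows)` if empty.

4 | Tokyo ; 6 | Nairobi ; 9 | Tokyo ; 12 | Geneva

For each teams row, check whether any matches with matching team_id has goals_against >= 0.
Keep rows where that is true.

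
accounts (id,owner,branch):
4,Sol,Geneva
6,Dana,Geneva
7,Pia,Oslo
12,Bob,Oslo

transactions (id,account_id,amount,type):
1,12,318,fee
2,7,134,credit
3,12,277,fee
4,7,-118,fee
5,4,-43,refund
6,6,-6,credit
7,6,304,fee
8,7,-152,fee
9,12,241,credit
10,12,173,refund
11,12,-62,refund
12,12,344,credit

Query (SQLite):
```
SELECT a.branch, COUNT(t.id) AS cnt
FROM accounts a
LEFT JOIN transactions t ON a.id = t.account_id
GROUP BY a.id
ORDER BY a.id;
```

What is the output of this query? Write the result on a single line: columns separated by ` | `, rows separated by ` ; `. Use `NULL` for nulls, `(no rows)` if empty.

Geneva | 1 ; Geneva | 2 ; Oslo | 3 ; Oslo | 6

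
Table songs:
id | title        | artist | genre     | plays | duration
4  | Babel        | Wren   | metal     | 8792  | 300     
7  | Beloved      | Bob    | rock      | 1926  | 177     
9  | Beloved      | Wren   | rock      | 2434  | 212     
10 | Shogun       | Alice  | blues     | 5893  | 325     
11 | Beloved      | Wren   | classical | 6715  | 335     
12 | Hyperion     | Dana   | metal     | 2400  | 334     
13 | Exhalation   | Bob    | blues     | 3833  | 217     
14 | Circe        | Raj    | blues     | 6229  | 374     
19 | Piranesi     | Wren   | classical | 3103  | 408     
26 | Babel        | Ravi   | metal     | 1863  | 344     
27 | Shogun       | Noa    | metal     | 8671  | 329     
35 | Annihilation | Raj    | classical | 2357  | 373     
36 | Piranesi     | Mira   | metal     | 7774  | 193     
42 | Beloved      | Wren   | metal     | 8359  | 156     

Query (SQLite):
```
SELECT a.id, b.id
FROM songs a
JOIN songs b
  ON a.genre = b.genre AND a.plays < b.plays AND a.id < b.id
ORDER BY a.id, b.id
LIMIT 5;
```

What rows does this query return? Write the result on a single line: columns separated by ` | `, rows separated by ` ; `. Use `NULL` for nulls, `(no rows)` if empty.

7 | 9 ; 10 | 14 ; 12 | 27 ; 12 | 36 ; 12 | 42

Pairs (a,b) with same genre, a.plays < b.plays, a.id < b.id.
genre groups: blues:{10,13,14} classical:{11,19,35} metal:{4,12,26,27,36,42} rock:{7,9}
Ordered by (a.id, b.id); first 5.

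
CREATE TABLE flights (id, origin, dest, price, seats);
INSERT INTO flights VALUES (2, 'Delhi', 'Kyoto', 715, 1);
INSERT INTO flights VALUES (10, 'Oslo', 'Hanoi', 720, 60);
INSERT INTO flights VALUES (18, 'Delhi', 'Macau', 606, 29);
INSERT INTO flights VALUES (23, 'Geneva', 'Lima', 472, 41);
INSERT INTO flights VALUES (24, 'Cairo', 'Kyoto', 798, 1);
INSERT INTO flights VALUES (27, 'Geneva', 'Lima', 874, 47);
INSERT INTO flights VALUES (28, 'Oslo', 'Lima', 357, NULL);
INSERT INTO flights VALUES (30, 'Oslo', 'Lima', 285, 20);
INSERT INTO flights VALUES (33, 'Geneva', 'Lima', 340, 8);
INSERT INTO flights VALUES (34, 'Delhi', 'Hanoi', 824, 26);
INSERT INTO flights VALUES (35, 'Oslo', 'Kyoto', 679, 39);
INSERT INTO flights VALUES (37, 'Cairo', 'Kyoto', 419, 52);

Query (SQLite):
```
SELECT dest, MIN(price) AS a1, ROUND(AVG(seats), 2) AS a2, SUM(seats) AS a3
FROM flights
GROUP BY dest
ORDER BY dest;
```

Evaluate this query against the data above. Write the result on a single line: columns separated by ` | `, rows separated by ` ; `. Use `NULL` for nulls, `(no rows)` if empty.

Hanoi | 720 | 43 | 86 ; Kyoto | 419 | 23.25 | 93 ; Lima | 285 | 29 | 116 ; Macau | 606 | 29 | 29

Group flights by dest.
Per group compute: MIN(price), ROUND(AVG(seats), 2), SUM(seats).
  Hanoi: ids {10, 34} → MIN(price)=720, ROUND(AVG(seats), 2)=43, SUM(seats)=86
  Kyoto: ids {2, 24, 35, 37} → MIN(price)=419, ROUND(AVG(seats), 2)=23.25, SUM(seats)=93
  Lima: ids {23, 27, 28, 30, 33} → MIN(price)=285, ROUND(AVG(seats), 2)=29, SUM(seats)=116
  Macau: ids {18} → MIN(price)=606, ROUND(AVG(seats), 2)=29, SUM(seats)=29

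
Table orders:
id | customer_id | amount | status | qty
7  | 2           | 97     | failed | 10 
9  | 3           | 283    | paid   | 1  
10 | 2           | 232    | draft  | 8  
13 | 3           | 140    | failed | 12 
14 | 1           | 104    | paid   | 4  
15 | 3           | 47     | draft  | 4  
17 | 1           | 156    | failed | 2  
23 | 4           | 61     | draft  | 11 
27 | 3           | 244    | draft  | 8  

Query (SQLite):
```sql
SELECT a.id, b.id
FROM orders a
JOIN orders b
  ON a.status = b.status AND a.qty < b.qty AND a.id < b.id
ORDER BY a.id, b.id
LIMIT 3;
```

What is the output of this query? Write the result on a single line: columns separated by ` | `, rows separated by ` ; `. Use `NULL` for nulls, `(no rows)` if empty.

7 | 13 ; 9 | 14 ; 10 | 23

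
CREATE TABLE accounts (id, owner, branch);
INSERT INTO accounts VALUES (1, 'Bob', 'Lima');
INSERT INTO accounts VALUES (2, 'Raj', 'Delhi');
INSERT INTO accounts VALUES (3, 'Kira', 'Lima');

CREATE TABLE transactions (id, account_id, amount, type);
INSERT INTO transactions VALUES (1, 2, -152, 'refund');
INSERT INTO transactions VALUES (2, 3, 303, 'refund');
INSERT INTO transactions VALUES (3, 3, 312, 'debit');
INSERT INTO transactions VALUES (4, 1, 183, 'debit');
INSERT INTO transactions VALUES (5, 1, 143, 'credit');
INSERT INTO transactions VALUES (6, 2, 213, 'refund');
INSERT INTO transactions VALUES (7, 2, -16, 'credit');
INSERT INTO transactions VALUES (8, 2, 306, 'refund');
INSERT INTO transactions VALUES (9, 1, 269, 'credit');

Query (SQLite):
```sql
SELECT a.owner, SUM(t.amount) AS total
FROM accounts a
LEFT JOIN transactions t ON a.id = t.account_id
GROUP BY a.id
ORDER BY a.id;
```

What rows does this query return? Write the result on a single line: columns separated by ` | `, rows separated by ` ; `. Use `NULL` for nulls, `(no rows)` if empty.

LEFT JOIN keeps every accounts row; unmatched ones get NULL for transactions columns.
Group by accounts.id and compute SUM(t.amount). SUM over an all-NULL group is NULL.
  1: ids {4, 5, 9} → SUM(t.amount)=595
  2: ids {1, 6, 7, 8} → SUM(t.amount)=351
  3: ids {2, 3} → SUM(t.amount)=615

Bob | 595 ; Raj | 351 ; Kira | 615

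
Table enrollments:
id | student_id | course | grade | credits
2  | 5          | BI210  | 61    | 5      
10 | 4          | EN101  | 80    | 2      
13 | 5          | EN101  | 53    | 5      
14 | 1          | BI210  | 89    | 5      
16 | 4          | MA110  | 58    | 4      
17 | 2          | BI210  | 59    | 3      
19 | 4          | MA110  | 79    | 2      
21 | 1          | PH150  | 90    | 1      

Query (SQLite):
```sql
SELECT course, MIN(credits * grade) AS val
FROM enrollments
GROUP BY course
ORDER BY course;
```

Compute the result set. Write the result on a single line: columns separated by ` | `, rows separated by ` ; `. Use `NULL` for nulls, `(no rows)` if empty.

For each row compute credits * grade.
Group by course; take MIN of the expression per group.
  BI210: ids {2, 14, 17} → MIN(credits * grade)=177
  EN101: ids {10, 13} → MIN(credits * grade)=160
  MA110: ids {16, 19} → MIN(credits * grade)=158
  PH150: ids {21} → MIN(credits * grade)=90

BI210 | 177 ; EN101 | 160 ; MA110 | 158 ; PH150 | 90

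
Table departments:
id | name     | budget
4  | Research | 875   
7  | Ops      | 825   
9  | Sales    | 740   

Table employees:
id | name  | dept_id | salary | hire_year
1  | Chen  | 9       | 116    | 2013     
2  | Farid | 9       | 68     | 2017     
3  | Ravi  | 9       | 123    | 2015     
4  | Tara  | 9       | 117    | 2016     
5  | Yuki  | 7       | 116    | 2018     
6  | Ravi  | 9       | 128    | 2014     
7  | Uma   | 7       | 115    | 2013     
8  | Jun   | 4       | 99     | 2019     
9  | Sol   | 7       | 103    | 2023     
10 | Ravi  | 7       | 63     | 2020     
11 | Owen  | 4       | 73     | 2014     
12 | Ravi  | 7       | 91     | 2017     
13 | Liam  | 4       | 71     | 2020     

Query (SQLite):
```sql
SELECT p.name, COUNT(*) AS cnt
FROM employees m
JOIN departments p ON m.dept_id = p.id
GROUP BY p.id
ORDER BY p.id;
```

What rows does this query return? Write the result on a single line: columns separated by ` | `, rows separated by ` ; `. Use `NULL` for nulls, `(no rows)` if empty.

Research | 3 ; Ops | 5 ; Sales | 5

Join each employees row to its departments via dept_id.
Group joined rows by departments.id; compute COUNT(*) per group.
  4: ids {8, 11, 13} → COUNT(*)=3
  7: ids {5, 7, 9, 10, 12} → COUNT(*)=5
  9: ids {1, 2, 3, 4, 6} → COUNT(*)=5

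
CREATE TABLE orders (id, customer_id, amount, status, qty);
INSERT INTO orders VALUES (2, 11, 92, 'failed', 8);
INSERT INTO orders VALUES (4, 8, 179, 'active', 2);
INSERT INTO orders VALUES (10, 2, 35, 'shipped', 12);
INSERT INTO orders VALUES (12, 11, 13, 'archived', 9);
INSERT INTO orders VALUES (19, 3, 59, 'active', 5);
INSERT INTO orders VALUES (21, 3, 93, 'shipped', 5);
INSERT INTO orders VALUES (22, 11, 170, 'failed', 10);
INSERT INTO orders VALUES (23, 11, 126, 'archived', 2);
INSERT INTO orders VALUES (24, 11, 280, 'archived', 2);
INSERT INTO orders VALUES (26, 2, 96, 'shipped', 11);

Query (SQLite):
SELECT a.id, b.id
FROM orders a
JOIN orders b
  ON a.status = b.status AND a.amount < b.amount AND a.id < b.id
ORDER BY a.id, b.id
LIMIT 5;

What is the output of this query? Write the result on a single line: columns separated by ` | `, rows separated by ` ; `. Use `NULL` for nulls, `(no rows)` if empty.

Pairs (a,b) with same status, a.amount < b.amount, a.id < b.id.
status groups: active:{4,19} archived:{12,23,24} failed:{2,22} shipped:{10,21,26}
Ordered by (a.id, b.id); first 5.

2 | 22 ; 10 | 21 ; 10 | 26 ; 12 | 23 ; 12 | 24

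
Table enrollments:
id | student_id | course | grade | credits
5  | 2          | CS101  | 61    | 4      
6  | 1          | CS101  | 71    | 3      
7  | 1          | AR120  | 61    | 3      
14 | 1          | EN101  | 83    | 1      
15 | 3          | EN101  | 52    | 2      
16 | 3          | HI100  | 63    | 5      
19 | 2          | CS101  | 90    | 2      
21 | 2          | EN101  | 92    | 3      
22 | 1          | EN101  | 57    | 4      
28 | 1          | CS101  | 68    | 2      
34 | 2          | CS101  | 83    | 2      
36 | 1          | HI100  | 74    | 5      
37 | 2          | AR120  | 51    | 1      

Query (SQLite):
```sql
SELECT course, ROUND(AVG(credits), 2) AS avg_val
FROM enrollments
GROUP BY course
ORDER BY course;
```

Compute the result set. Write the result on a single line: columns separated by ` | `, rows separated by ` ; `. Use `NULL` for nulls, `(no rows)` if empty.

AR120 | 2 ; CS101 | 2.6 ; EN101 | 2.5 ; HI100 | 5

Partition enrollments by course; compute ROUND(AVG(credits), 2) within each group.
  AR120: ids {7, 37} → ROUND(AVG(credits), 2)=2
  CS101: ids {5, 6, 19, 28, 34} → ROUND(AVG(credits), 2)=2.6
  EN101: ids {14, 15, 21, 22} → ROUND(AVG(credits), 2)=2.5
  HI100: ids {16, 36} → ROUND(AVG(credits), 2)=5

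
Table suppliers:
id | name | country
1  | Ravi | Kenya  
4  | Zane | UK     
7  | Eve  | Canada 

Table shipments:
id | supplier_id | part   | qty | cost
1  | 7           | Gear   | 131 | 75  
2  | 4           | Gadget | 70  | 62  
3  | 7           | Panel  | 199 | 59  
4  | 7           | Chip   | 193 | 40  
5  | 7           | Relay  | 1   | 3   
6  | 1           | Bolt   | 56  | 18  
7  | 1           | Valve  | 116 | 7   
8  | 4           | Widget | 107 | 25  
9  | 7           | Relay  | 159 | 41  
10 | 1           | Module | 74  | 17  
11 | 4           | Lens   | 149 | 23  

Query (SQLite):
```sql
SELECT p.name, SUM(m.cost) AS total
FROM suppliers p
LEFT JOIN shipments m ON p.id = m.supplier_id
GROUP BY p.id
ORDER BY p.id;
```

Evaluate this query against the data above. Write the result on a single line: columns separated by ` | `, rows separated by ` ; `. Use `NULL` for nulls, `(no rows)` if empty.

Ravi | 42 ; Zane | 110 ; Eve | 218

LEFT JOIN keeps every suppliers row; unmatched ones get NULL for shipments columns.
Group by suppliers.id and compute SUM(m.cost). SUM over an all-NULL group is NULL.
  1: ids {6, 7, 10} → SUM(m.cost)=42
  4: ids {2, 8, 11} → SUM(m.cost)=110
  7: ids {1, 3, 4, 5, 9} → SUM(m.cost)=218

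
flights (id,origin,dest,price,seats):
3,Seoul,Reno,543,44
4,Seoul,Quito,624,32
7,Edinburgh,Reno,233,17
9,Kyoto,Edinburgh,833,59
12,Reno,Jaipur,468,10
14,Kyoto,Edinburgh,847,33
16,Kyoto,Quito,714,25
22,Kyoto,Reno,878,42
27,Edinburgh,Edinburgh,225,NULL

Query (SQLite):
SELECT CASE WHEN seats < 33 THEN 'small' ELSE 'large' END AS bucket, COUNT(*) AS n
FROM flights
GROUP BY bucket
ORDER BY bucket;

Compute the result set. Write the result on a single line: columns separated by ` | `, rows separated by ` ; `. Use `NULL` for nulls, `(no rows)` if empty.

Bucket rows by seats < 33 → 'small' else 'large'; count each bucket.
NULL < 33 is unknown, so NULL seats falls into ELSE → 'large'.

large | 5 ; small | 4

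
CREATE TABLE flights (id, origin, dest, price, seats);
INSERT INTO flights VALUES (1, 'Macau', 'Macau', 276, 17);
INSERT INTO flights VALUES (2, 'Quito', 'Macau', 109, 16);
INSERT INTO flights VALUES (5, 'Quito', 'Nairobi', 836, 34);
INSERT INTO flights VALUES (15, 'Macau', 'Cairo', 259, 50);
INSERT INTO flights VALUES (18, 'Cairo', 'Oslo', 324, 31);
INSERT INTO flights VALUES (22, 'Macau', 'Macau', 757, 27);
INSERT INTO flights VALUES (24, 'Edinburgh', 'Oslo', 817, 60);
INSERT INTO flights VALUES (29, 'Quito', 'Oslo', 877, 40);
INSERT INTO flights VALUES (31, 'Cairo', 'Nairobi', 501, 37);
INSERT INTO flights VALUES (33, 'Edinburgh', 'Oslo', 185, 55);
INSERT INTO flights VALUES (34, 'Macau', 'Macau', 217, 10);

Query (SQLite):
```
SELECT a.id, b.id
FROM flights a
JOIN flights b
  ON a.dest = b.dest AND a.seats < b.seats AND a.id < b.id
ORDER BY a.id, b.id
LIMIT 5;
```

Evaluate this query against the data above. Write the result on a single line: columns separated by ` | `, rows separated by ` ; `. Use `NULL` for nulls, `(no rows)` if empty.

Pairs (a,b) with same dest, a.seats < b.seats, a.id < b.id.
dest groups: Cairo:{15} Macau:{1,2,22,34} Nairobi:{5,31} Oslo:{18,24,29,33}
Ordered by (a.id, b.id); first 5.

1 | 22 ; 2 | 22 ; 5 | 31 ; 18 | 24 ; 18 | 29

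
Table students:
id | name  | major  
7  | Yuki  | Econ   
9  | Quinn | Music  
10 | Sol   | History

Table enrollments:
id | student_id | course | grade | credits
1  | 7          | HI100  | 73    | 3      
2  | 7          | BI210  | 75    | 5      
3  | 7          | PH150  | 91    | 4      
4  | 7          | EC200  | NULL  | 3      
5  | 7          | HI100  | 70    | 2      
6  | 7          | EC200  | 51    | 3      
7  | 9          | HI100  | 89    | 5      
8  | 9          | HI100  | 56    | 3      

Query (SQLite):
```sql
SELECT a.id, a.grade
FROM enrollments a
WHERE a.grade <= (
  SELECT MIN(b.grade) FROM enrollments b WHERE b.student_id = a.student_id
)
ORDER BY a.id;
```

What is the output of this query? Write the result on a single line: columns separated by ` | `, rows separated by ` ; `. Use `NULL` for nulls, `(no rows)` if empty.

For each enrollments row a, compute MIN(grade) over rows sharing a.student_id.
Keep row a if a.grade <= that per-group MIN.
  student_id=7: MIN(grade) = 51
  student_id=9: MIN(grade) = 56

6 | 51 ; 8 | 56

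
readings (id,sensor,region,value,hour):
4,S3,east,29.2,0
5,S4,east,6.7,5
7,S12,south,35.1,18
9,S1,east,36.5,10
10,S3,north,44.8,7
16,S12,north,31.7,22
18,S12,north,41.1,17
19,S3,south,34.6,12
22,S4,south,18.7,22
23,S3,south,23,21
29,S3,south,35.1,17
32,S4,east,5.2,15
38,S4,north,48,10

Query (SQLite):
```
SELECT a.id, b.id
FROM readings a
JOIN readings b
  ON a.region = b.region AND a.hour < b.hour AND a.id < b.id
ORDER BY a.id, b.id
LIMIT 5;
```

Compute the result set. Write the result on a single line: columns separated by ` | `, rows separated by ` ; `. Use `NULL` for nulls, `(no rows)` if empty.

4 | 5 ; 4 | 9 ; 4 | 32 ; 5 | 9 ; 5 | 32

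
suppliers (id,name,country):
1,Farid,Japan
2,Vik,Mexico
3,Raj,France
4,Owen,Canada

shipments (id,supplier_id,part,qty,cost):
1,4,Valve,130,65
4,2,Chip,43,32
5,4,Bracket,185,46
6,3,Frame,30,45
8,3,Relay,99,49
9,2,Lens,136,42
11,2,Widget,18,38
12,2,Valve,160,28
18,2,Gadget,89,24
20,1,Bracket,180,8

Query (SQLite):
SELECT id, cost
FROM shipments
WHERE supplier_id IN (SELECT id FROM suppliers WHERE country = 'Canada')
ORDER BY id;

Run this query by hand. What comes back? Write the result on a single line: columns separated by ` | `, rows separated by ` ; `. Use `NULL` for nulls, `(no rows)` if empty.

Inner query: suppliers.id where country = 'Canada'.
Outer: keep shipments rows whose supplier_id is in that set.
Inner query → {4}

1 | 65 ; 5 | 46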